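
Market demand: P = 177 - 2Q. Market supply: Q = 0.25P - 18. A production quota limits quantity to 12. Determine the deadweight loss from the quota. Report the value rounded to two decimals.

Rewriting supply in inverse form: P = 72 + 4Q.
Unrestricted equilibrium: Q* = (177 - 72)/(2 + 4) = 17.5.
At Q = 12 the demand price is 177 - 2(12) = 153 and the supply price is 72 + 4(12) = 120.
DWL = (1/2)(gap between curves at 12) x (Q* - 12) = (1/2)(33)(5.5) = 90.75.

90.75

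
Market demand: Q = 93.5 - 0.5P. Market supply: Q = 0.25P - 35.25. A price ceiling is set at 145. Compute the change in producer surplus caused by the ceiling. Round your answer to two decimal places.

-115.56

Rewriting demand in inverse form: P = 187 - 2Q.
Rewriting supply in inverse form: P = 141 + 4Q.
Free-market equilibrium: 187 - 2Q = 141 + 4Q gives Q* = 7.6667, P* = 171.6667.
At P = 145, sellers supply (145 - 141)/4 = 1 while buyers want more, so the quantity traded is 1 at price 145.
PS goes from (1/2)(7.6667)(30.6667) = 117.5556 to 2 (computed as (145 - 141)(1) - (1/2)(4)(1)^2), a change of -115.5556.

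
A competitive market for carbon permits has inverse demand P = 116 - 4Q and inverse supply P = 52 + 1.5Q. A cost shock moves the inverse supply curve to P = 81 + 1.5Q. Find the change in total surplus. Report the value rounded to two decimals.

-261.00

Initial equilibrium: Q_0 = 11.6364, P_0 = 69.4545; CS_0 = (1/2)(11.6364)(46.5455) = 270.8099, PS_0 = (1/2)(11.6364)(17.4545) = 101.5537.
New equilibrium: 116 - 4Q = 81 + 1.5Q gives Q_1 = 6.3636, P_1 = 90.5455; CS_1 = 80.9917, PS_1 = 30.3719.
Change in total surplus = (80.9917 + 30.3719) - (270.8099 + 101.5537) = -261.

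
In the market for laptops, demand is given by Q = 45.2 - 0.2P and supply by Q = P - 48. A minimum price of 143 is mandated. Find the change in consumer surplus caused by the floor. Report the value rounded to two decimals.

Rewriting demand in inverse form: P = 226 - 5Q.
Rewriting supply in inverse form: P = 48 + Q.
Free-market equilibrium: 226 - 5Q = 48 + Q gives Q* = 29.6667, P* = 77.6667.
At P = 143, buyers demand (226 - 143)/5 = 16.6 while sellers would supply more, so the quantity traded is 16.6 at price 143.
CS goes from (1/2)(29.6667)(148.3333) = 2200.2778 to 688.9 (computed as (226 - 143)(16.6) - (1/2)(5)(16.6)^2), a change of -1511.3778.

-1511.38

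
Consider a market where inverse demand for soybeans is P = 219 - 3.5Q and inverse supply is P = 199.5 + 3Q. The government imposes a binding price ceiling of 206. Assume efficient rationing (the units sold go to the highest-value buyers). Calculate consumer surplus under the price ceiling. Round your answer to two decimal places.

Without the control, 219 - 3.5Q = 199.5 + 3Q so Q* = 3 and P* = 208.5.
At the ceiling price 206, quantity supplied is (206 - 199.5)/3 = 2.1667; supply is the short side, so Q = 2.1667 trades at P = 206.
The demand price at Q = 2.1667 is 211.4167. CS is the trapezoid between demand and 206 over [0, 2.1667]: (1/2)[(219 - 206) + (211.4167 - 206)](2.1667) = 19.9514.

19.95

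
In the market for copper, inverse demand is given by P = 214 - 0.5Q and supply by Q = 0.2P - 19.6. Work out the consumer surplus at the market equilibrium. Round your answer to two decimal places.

Rewriting supply in inverse form: P = 98 + 5Q.
Equilibrium: 214 - 0.5Q = 98 + 5Q, so Q* = 21.0909 and P* = 203.4545.
CS is the area between the demand curve and P* from 0 to Q*: (1/2)(21.0909)(10.5455) = 111.2066.

111.21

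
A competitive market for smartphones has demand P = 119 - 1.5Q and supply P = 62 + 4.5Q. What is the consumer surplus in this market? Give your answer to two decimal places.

67.69

Setting demand equal to supply, 57 = 6Q, so Q* = 9.5 and P* = 104.75.
Consumer surplus is the triangle under demand above P*: (1/2)(9.5)(119 - 104.75) = (1/2)(9.5)(14.25) = 67.6875.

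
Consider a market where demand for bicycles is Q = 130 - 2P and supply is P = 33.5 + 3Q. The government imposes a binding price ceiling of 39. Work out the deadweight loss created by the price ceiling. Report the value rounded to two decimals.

89.88

Rewriting demand in inverse form: P = 65 - 0.5Q.
Free-market equilibrium: 65 - 0.5Q = 33.5 + 3Q gives Q* = 9, P* = 60.5.
At P = 39, sellers supply (39 - 33.5)/3 = 1.8333 while buyers want more, so the quantity traded is 1.8333 at price 39.
The lost-trades triangle has base Q* - 1.8333 = 7.1667 and height equal to the gap between the curves at Q = 1.8333, which is 64.0833 - 39 = 25.0833. DWL = (1/2)(7.1667)(25.0833) = 89.8819.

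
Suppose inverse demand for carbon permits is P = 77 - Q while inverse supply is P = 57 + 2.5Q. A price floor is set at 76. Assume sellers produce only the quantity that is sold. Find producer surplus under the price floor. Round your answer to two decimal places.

17.75

Without the control, 77 - Q = 57 + 2.5Q so Q* = 5.7143 and P* = 71.2857.
At the floor price 76, quantity demanded is (77 - 76)/1 = 1; demand is the short side, so Q = 1 trades at P = 76.
The supply price at Q = 1 is 59.5. PS is the trapezoid between 76 and supply over [0, 1]: (1/2)[(76 - 57) + (76 - 59.5)](1) = 17.75.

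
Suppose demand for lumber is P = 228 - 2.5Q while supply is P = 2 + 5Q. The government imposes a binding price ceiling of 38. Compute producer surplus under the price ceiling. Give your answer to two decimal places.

129.60

Free-market equilibrium: 228 - 2.5Q = 2 + 5Q gives Q* = 30.1333, P* = 152.6667.
At P = 38, sellers supply (38 - 2)/5 = 7.2 while buyers want more, so the quantity traded is 7.2 at price 38.
PS is the triangle above supply below 38: (1/2)(7.2)(38 - 2) = 129.6.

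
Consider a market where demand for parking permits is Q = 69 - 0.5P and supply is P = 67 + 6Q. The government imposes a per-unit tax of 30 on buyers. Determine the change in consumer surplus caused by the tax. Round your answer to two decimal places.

-52.50

Rewriting demand in inverse form: P = 138 - 2Q.
Pre-tax equilibrium: 138 - 2Q = 67 + 6Q gives Q* = 8.875, P* = 120.25.
With the tax, buyers' net willingness to pay falls by 30: (138 - 30) - 2Q = 67 + 6Q, so Q_t = 5.125. Buyers pay P_b = 127.75; sellers receive P_s = P_b - 30 = 97.75.
CS falls from (1/2)(8.875)(17.75) = 78.7656 to (1/2)(5.125)(10.25) = 26.2656, a change of -52.5.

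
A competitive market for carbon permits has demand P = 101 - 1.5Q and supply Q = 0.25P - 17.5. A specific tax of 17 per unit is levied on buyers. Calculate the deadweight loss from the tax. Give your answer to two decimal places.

Rewriting supply in inverse form: P = 70 + 4Q.
Pre-tax equilibrium: 101 - 1.5Q = 70 + 4Q gives Q* = 5.6364, P* = 92.5455.
A tax on buyers shifts demand down by 17: (101 - 17) - 1.5Q = 70 + 4Q, so Q_t = 2.5455. Buyers pay P_b = 97.1818; sellers receive P_s = P_b - 17 = 80.1818.
The welfare triangle lost has base Q* - Q_t = 3.0909 and height t = 17, so DWL = (1/2)(3.0909)(17) = 26.2727.

26.27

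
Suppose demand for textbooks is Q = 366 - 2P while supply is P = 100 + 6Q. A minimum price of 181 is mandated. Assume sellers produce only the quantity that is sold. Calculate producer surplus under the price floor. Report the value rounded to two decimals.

276.00

Rewriting demand in inverse form: P = 183 - 0.5Q.
Free-market equilibrium: 183 - 0.5Q = 100 + 6Q gives Q* = 12.7692, P* = 176.6154.
At the floor price 181, quantity demanded is (183 - 181)/0.5 = 4; demand is the short side, so Q = 4 trades at P = 181.
The supply price at Q = 4 is 124. PS is the trapezoid between 181 and supply over [0, 4]: (1/2)[(181 - 100) + (181 - 124)](4) = 276.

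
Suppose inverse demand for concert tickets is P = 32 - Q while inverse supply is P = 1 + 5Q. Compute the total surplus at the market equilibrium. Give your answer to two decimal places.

80.08

Set 32 - Q = 1 + 5Q, which gives 31 = 6Q, so Q* = 5.1667 and P* = 32 - (5.1667) = 26.8333.
Total surplus is the full triangle between the curves from 0 to Q*: (1/2)(5.1667)(32 - 1) = 80.0833.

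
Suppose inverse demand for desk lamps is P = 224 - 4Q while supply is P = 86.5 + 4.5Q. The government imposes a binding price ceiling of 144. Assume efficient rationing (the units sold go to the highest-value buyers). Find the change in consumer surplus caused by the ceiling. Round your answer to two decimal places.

172.32

Free-market equilibrium: 224 - 4Q = 86.5 + 4.5Q gives Q* = 16.1765, P* = 159.2941.
At P = 144, sellers supply (144 - 86.5)/4.5 = 12.7778 while buyers want more, so the quantity traded is 12.7778 at price 144.
CS goes from (1/2)(16.1765)(64.7059) = 523.3564 to 695.679 (computed as (224 - 144)(12.7778) - (1/2)(4)(12.7778)^2), a change of 172.3226.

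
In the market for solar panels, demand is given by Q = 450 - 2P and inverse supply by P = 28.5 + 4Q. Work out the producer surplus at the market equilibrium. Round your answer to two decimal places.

3813.56

Rewriting demand in inverse form: P = 225 - 0.5Q.
Set 225 - 0.5Q = 28.5 + 4Q, which gives 196.5 = 4.5Q, so Q* = 43.6667 and P* = 225 - 0.5(43.6667) = 203.1667.
The supply curve's price intercept is 28.5, so PS = (1/2)(Q*)(P* - 28.5) = (1/2)(43.6667)(174.6667) = 3813.5556.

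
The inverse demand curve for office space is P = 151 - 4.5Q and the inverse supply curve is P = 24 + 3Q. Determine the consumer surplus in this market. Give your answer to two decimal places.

Equilibrium: 151 - 4.5Q = 24 + 3Q, so Q* = 16.9333 and P* = 74.8.
Consumer surplus is the triangle under demand above P*: (1/2)(16.9333)(151 - 74.8) = (1/2)(16.9333)(76.2) = 645.16.

645.16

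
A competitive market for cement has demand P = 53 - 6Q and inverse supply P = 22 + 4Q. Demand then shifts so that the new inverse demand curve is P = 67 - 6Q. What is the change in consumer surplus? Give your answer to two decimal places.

Initial equilibrium: Q_0 = 3.1, P_0 = 34.4; CS_0 = (1/2)(3.1)(18.6) = 28.83, PS_0 = (1/2)(3.1)(12.4) = 19.22.
New equilibrium: 67 - 6Q = 22 + 4Q gives Q_1 = 4.5, P_1 = 40; CS_1 = 60.75, PS_1 = 40.5.
Change in consumer surplus = 60.75 - 28.83 = 31.92.

31.92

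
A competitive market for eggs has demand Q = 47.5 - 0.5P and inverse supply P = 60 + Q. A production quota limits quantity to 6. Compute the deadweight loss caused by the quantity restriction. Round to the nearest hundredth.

48.17

Rewriting demand in inverse form: P = 95 - 2Q.
Unrestricted equilibrium: Q* = (95 - 60)/(2 + 1) = 11.6667.
At Q = 6 the demand price is 95 - 2(6) = 83 and the supply price is 60 + (6) = 66.
DWL = (1/2)(gap between curves at 6) x (Q* - 6) = (1/2)(17)(5.6667) = 48.1667.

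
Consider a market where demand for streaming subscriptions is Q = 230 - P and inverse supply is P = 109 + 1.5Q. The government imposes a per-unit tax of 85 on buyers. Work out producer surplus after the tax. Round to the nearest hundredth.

Rewriting demand in inverse form: P = 230 - Q.
Pre-tax equilibrium: 230 - Q = 109 + 1.5Q gives Q* = 48.4, P* = 181.6.
A tax on buyers shifts demand down by 85: (230 - 85) - Q = 109 + 1.5Q, so Q_t = 14.4. Buyers pay P_b = 215.6; sellers receive P_s = P_b - 85 = 130.6.
Producer surplus is the triangle above supply below P_s: (1/2)(14.4)(130.6 - 109) = 155.52.

155.52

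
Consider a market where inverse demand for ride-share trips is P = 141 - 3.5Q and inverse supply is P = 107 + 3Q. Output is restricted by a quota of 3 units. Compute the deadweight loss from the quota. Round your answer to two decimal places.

16.17

Without the quota, 141 - 3.5Q = 107 + 3Q gives Q* = 5.2308.
At Q = 3 the demand price is 141 - 3.5(3) = 130.5 and the supply price is 107 + 3(3) = 116.
Deadweight loss is the triangle between the curves from 3 to 5.2308: (1/2)(130.5 - 116)(5.2308 - 3) = 16.1731.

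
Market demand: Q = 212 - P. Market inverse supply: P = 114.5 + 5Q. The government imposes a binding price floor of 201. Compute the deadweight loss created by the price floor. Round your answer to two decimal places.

Rewriting demand in inverse form: P = 212 - Q.
Without the control, 212 - Q = 114.5 + 5Q so Q* = 16.25 and P* = 195.75.
At P = 201, buyers demand (212 - 201)/1 = 11 while sellers would supply more, so the quantity traded is 11 at price 201.
At Q = 11 the demand price is 201 and the supply price is 169.5. Deadweight loss is the triangle between the curves from 11 to 16.25: (1/2)(201 - 169.5)(16.25 - 11) = 82.6875.

82.69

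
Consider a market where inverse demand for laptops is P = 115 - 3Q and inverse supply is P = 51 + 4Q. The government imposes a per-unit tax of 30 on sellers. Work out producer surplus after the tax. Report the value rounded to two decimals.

Pre-tax equilibrium: 115 - 3Q = 51 + 4Q gives Q* = 9.1429, P* = 87.5714.
With the tax, sellers need 30 more per unit: 115 - 3Q = 51 + 4Q + 30, so Q_t = 4.8571. Buyers pay P_b = 100.4286; sellers receive P_s = P_b - 30 = 70.4286.
PS = (1/2)(Q_t)(P_s - 51) = (1/2)(4.8571)(19.4286) = 47.1837.

47.18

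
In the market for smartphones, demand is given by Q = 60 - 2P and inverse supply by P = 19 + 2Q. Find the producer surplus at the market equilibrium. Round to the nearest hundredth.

19.36

Rewriting demand in inverse form: P = 30 - 0.5Q.
Setting demand equal to supply, 11 = 2.5Q, so Q* = 4.4 and P* = 27.8.
The supply curve's price intercept is 19, so PS = (1/2)(Q*)(P* - 19) = (1/2)(4.4)(8.8) = 19.36.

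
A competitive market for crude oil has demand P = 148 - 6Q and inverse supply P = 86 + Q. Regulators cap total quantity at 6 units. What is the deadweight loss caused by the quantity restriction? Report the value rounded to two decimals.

Unrestricted equilibrium: Q* = (148 - 86)/(6 + 1) = 8.8571.
At Q = 6 the demand price is 148 - 6(6) = 112 and the supply price is 86 + (6) = 92.
Deadweight loss is the triangle between the curves from 6 to 8.8571: (1/2)(112 - 92)(8.8571 - 6) = 28.5714.

28.57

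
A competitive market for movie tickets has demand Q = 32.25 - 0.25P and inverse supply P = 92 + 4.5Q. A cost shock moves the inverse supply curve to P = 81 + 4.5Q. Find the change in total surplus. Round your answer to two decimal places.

Rewriting demand in inverse form: P = 129 - 4Q.
Initial equilibrium: Q_0 = 4.3529, P_0 = 111.5882; CS_0 = (1/2)(4.3529)(17.4118) = 37.8962, PS_0 = (1/2)(4.3529)(19.5882) = 42.6332.
New equilibrium: 129 - 4Q = 81 + 4.5Q gives Q_1 = 5.6471, P_1 = 106.4118; CS_1 = 63.7785, PS_1 = 71.7509.
Change in total surplus = (63.7785 + 71.7509) - (37.8962 + 42.6332) = 55.

55.00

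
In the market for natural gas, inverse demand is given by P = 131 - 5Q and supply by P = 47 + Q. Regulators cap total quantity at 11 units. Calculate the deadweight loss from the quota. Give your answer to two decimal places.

Without the quota, 131 - 5Q = 47 + Q gives Q* = 14.
At Q = 11 the demand price is 131 - 5(11) = 76 and the supply price is 47 + (11) = 58.
DWL = (1/2)(gap between curves at 11) x (Q* - 11) = (1/2)(18)(3) = 27.

27.00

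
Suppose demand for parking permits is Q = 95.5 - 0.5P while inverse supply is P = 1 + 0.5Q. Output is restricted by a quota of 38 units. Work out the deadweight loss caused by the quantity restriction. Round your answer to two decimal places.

1805.00

Rewriting demand in inverse form: P = 191 - 2Q.
Without the quota, 191 - 2Q = 1 + 0.5Q gives Q* = 76.
At Q = 38 the demand price is 191 - 2(38) = 115 and the supply price is 1 + 0.5(38) = 20.
DWL = (1/2)(gap between curves at 38) x (Q* - 38) = (1/2)(95)(38) = 1805.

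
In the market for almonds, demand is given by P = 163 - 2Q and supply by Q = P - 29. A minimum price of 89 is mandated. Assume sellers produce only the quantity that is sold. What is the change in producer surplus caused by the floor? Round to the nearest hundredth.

537.94

Rewriting supply in inverse form: P = 29 + Q.
Without the control, 163 - 2Q = 29 + Q so Q* = 44.6667 and P* = 73.6667.
At the floor price 89, quantity demanded is (163 - 89)/2 = 37; demand is the short side, so Q = 37 trades at P = 89.
PS goes from (1/2)(44.6667)(44.6667) = 997.5556 to 1535.5 (computed as (89 - 29)(37) - (1/2)(1)(37)^2), a change of 537.9444.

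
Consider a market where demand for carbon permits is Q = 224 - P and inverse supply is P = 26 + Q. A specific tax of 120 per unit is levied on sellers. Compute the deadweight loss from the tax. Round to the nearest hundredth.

Rewriting demand in inverse form: P = 224 - Q.
Without the tax, 224 - Q = 26 + Q so Q* = 99 and P* = 125.
With the tax, sellers need 120 more per unit: 224 - Q = 26 + Q + 120, so Q_t = 39. Buyers pay P_b = 185; sellers receive P_s = P_b - 120 = 65.
The welfare triangle lost has base Q* - Q_t = 60 and height t = 120, so DWL = (1/2)(60)(120) = 3600.

3600.00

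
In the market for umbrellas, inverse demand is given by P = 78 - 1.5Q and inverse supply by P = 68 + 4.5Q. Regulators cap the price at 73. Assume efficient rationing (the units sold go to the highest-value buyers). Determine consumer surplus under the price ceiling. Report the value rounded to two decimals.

Free-market equilibrium: 78 - 1.5Q = 68 + 4.5Q gives Q* = 1.6667, P* = 75.5.
At the ceiling price 73, quantity supplied is (73 - 68)/4.5 = 1.1111; supply is the short side, so Q = 1.1111 trades at P = 73.
The demand price at Q = 1.1111 is 76.3333. CS is the trapezoid between demand and 73 over [0, 1.1111]: (1/2)[(78 - 73) + (76.3333 - 73)](1.1111) = 4.6296.

4.63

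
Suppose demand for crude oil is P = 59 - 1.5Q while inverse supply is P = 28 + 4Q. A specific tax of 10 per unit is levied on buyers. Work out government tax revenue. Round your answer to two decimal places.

Without the tax, 59 - 1.5Q = 28 + 4Q so Q* = 5.6364 and P* = 50.5455.
With the tax, buyers' net willingness to pay falls by 10: (59 - 10) - 1.5Q = 28 + 4Q, so Q_t = 3.8182. Buyers pay P_b = 53.2727; sellers receive P_s = P_b - 10 = 43.2727.
Revenue is the tax times quantity traded: 10 x 3.8182 = 38.1818.

38.18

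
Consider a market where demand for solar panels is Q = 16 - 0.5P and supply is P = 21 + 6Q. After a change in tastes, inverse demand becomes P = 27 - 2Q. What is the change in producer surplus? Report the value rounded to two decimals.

Rewriting demand in inverse form: P = 32 - 2Q.
Initial equilibrium: Q_0 = 1.375, P_0 = 29.25; CS_0 = (1/2)(1.375)(2.75) = 1.8906, PS_0 = (1/2)(1.375)(8.25) = 5.6719.
New equilibrium: 27 - 2Q = 21 + 6Q gives Q_1 = 0.75, P_1 = 25.5; CS_1 = 0.5625, PS_1 = 1.6875.
Change in producer surplus = 1.6875 - 5.6719 = -3.9844.

-3.98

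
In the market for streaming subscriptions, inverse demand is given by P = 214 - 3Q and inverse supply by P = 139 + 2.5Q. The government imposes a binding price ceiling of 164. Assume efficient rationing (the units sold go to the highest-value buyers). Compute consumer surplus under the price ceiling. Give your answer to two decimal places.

350.00

Without the control, 214 - 3Q = 139 + 2.5Q so Q* = 13.6364 and P* = 173.0909.
At P = 164, sellers supply (164 - 139)/2.5 = 10 while buyers want more, so the quantity traded is 10 at price 164.
The demand price at Q = 10 is 184. CS is the trapezoid between demand and 164 over [0, 10]: (1/2)[(214 - 164) + (184 - 164)](10) = 350.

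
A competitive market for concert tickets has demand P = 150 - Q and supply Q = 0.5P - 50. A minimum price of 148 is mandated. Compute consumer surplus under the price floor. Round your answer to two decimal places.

Rewriting supply in inverse form: P = 100 + 2Q.
Free-market equilibrium: 150 - Q = 100 + 2Q gives Q* = 16.6667, P* = 133.3333.
At P = 148, buyers demand (150 - 148)/1 = 2 while sellers would supply more, so the quantity traded is 2 at price 148.
CS is the triangle under demand above 148: (1/2)(2)(150 - 148) = 2.

2.00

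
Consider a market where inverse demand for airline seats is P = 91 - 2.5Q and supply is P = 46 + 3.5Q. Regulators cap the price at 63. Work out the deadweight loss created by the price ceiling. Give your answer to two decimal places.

Free-market equilibrium: 91 - 2.5Q = 46 + 3.5Q gives Q* = 7.5, P* = 72.25.
At P = 63, sellers supply (63 - 46)/3.5 = 4.8571 while buyers want more, so the quantity traded is 4.8571 at price 63.
At Q = 4.8571 the demand price is 78.8571 and the supply price is 63. Deadweight loss is the triangle between the curves from 4.8571 to 7.5: (1/2)(78.8571 - 63)(7.5 - 4.8571) = 20.9541.

20.95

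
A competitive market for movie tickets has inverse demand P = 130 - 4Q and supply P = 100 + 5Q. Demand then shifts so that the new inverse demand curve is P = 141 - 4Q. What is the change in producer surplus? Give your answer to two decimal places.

24.10

Initial equilibrium: Q_0 = 3.3333, P_0 = 116.6667; CS_0 = (1/2)(3.3333)(13.3333) = 22.2222, PS_0 = (1/2)(3.3333)(16.6667) = 27.7778.
New equilibrium: 141 - 4Q = 100 + 5Q gives Q_1 = 4.5556, P_1 = 122.7778; CS_1 = 41.5062, PS_1 = 51.8827.
Change in producer surplus = 51.8827 - 27.7778 = 24.1049.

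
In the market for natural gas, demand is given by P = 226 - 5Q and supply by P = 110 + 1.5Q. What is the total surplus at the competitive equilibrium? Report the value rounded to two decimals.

1035.08

Set 226 - 5Q = 110 + 1.5Q, which gives 116 = 6.5Q, so Q* = 17.8462 and P* = 226 - 5(17.8462) = 136.7692.
Total surplus is the full triangle between the curves from 0 to Q*: (1/2)(17.8462)(226 - 110) = 1035.0769.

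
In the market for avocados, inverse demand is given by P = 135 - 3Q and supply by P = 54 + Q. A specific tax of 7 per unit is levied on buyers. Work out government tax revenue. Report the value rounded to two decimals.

129.50

Without the tax, 135 - 3Q = 54 + Q so Q* = 20.25 and P* = 74.25.
A tax on buyers shifts demand down by 7: (135 - 7) - 3Q = 54 + Q, so Q_t = 18.5. Buyers pay P_b = 79.5; sellers receive P_s = P_b - 7 = 72.5.
Revenue is the tax times quantity traded: 7 x 18.5 = 129.5.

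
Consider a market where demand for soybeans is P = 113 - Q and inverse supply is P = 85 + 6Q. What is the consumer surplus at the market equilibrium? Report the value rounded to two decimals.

8.00

Setting demand equal to supply, 28 = 7Q, so Q* = 4 and P* = 109.
The demand choke price is 113, so CS = (1/2)(Q*)(113 - P*) = (1/2)(4)(4) = 8.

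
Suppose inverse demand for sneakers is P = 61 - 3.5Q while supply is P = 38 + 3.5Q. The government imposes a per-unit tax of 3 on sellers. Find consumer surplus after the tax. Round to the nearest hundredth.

14.29

Pre-tax equilibrium: 61 - 3.5Q = 38 + 3.5Q gives Q* = 3.2857, P* = 49.5.
A tax on sellers shifts supply up by 3: 61 - 3.5Q = 38 + 3.5Q + 3, so Q_t = 2.8571. Buyers pay P_b = 51; sellers receive P_s = P_b - 3 = 48.
CS = (1/2)(Q_t)(61 - P_b) = (1/2)(2.8571)(10) = 14.2857.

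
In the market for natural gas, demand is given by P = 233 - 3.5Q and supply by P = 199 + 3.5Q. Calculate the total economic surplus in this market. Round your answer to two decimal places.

82.57

Equilibrium: 233 - 3.5Q = 199 + 3.5Q, so Q* = 4.8571 and P* = 216.
CS = (1/2)(4.8571)(17) = 41.2857 and PS = (1/2)(4.8571)(17) = 41.2857, so total surplus = 82.5714.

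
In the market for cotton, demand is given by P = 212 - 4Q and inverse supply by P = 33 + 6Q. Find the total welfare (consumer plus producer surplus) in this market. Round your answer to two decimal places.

Set 212 - 4Q = 33 + 6Q, which gives 179 = 10Q, so Q* = 17.9 and P* = 212 - 4(17.9) = 140.4.
CS = (1/2)(17.9)(71.6) = 640.82 and PS = (1/2)(17.9)(107.4) = 961.23, so total surplus = 1602.05.

1602.05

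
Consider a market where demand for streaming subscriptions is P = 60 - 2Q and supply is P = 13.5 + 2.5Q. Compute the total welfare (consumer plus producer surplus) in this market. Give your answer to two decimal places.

Setting demand equal to supply, 46.5 = 4.5Q, so Q* = 10.3333 and P* = 39.3333.
CS = (1/2)(10.3333)(20.6667) = 106.7778 and PS = (1/2)(10.3333)(25.8333) = 133.4722, so total surplus = 240.25.

240.25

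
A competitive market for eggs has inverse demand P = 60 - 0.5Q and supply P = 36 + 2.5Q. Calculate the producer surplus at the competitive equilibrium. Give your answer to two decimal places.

80.00

Set 60 - 0.5Q = 36 + 2.5Q, which gives 24 = 3Q, so Q* = 8 and P* = 60 - 0.5(8) = 56.
Producer surplus is the triangle above supply below P*: (1/2)(8)(56 - 36) = (1/2)(8)(20) = 80.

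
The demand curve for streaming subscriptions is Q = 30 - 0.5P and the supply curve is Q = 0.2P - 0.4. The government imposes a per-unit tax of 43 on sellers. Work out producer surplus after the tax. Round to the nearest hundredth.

Rewriting demand in inverse form: P = 60 - 2Q.
Rewriting supply in inverse form: P = 2 + 5Q.
Pre-tax equilibrium: 60 - 2Q = 2 + 5Q gives Q* = 8.2857, P* = 43.4286.
With the tax, sellers need 43 more per unit: 60 - 2Q = 2 + 5Q + 43, so Q_t = 2.1429. Buyers pay P_b = 55.7143; sellers receive P_s = P_b - 43 = 12.7143.
Producer surplus is the triangle above supply below P_s: (1/2)(2.1429)(12.7143 - 2) = 11.4796.

11.48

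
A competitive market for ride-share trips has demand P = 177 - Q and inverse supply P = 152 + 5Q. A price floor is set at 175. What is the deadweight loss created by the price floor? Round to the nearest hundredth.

14.08

Free-market equilibrium: 177 - Q = 152 + 5Q gives Q* = 4.1667, P* = 172.8333.
At the floor price 175, quantity demanded is (177 - 175)/1 = 2; demand is the short side, so Q = 2 trades at P = 175.
At Q = 2 the demand price is 175 and the supply price is 162. Deadweight loss is the triangle between the curves from 2 to 4.1667: (1/2)(175 - 162)(4.1667 - 2) = 14.0833.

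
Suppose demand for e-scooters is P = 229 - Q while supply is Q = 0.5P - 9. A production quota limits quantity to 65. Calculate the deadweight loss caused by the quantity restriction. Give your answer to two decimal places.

Rewriting supply in inverse form: P = 18 + 2Q.
Unrestricted equilibrium: Q* = (229 - 18)/(1 + 2) = 70.3333.
At Q = 65 the demand price is 229 - (65) = 164 and the supply price is 18 + 2(65) = 148.
DWL = (1/2)(gap between curves at 65) x (Q* - 65) = (1/2)(16)(5.3333) = 42.6667.

42.67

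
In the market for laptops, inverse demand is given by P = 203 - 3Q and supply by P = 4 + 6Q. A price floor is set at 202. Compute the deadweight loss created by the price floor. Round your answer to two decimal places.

Free-market equilibrium: 203 - 3Q = 4 + 6Q gives Q* = 22.1111, P* = 136.6667.
At the floor price 202, quantity demanded is (203 - 202)/3 = 0.3333; demand is the short side, so Q = 0.3333 trades at P = 202.
At Q = 0.3333 the demand price is 202 and the supply price is 6. Deadweight loss is the triangle between the curves from 0.3333 to 22.1111: (1/2)(202 - 6)(22.1111 - 0.3333) = 2134.2222.

2134.22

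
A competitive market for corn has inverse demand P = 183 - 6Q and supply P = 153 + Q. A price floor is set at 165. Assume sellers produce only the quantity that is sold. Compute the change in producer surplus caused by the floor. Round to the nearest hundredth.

Without the control, 183 - 6Q = 153 + Q so Q* = 4.2857 and P* = 157.2857.
At P = 165, buyers demand (183 - 165)/6 = 3 while sellers would supply more, so the quantity traded is 3 at price 165.
PS goes from (1/2)(4.2857)(4.2857) = 9.1837 to 31.5 (computed as (165 - 153)(3) - (1/2)(1)(3)^2), a change of 22.3163.

22.32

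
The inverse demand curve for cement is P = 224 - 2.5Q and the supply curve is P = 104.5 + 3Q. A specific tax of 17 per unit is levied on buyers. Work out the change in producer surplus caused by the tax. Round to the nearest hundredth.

Without the tax, 224 - 2.5Q = 104.5 + 3Q so Q* = 21.7273 and P* = 169.6818.
A tax on buyers shifts demand down by 17: (224 - 17) - 2.5Q = 104.5 + 3Q, so Q_t = 18.6364. Buyers pay P_b = 177.4091; sellers receive P_s = P_b - 17 = 160.4091.
Producers lose the trapezoid between P_s and P* out to Q_t plus the triangle from Q_t to Q*: change in PS = 520.9711 - 708.1116 = -187.1405.

-187.14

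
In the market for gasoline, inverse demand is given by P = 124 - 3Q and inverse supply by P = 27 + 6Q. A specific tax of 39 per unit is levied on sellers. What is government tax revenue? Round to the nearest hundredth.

251.33

Pre-tax equilibrium: 124 - 3Q = 27 + 6Q gives Q* = 10.7778, P* = 91.6667.
With the tax, sellers need 39 more per unit: 124 - 3Q = 27 + 6Q + 39, so Q_t = 6.4444. Buyers pay P_b = 104.6667; sellers receive P_s = P_b - 39 = 65.6667.
Tax revenue = t x Q_t = 39 x 6.4444 = 251.3333.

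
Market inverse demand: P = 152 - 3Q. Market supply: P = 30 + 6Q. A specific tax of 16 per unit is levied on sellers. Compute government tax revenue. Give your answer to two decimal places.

Without the tax, 152 - 3Q = 30 + 6Q so Q* = 13.5556 and P* = 111.3333.
With the tax, sellers need 16 more per unit: 152 - 3Q = 30 + 6Q + 16, so Q_t = 11.7778. Buyers pay P_b = 116.6667; sellers receive P_s = P_b - 16 = 100.6667.
Tax revenue = t x Q_t = 16 x 11.7778 = 188.4444.

188.44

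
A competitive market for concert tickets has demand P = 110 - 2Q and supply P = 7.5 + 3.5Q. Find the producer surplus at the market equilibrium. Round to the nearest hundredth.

Set 110 - 2Q = 7.5 + 3.5Q, which gives 102.5 = 5.5Q, so Q* = 18.6364 and P* = 110 - 2(18.6364) = 72.7273.
The supply curve's price intercept is 7.5, so PS = (1/2)(Q*)(P* - 7.5) = (1/2)(18.6364)(65.2273) = 607.7996.

607.80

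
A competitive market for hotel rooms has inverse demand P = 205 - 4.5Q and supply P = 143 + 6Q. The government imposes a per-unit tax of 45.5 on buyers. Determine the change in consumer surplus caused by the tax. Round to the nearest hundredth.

Pre-tax equilibrium: 205 - 4.5Q = 143 + 6Q gives Q* = 5.9048, P* = 178.4286.
With the tax, buyers' net willingness to pay falls by 45.5: (205 - 45.5) - 4.5Q = 143 + 6Q, so Q_t = 1.5714. Buyers pay P_b = 197.9286; sellers receive P_s = P_b - 45.5 = 152.4286.
Consumers lose the trapezoid between P* and P_b out to Q_t plus the triangle from Q_t to Q*: change in CS = 5.5561 - 78.449 = -72.8929.

-72.89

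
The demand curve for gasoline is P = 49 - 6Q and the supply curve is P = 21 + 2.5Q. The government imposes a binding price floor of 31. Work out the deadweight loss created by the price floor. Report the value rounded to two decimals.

Without the control, 49 - 6Q = 21 + 2.5Q so Q* = 3.2941 and P* = 29.2353.
At P = 31, buyers demand (49 - 31)/6 = 3 while sellers would supply more, so the quantity traded is 3 at price 31.
At Q = 3 the demand price is 31 and the supply price is 28.5. Deadweight loss is the triangle between the curves from 3 to 3.2941: (1/2)(31 - 28.5)(3.2941 - 3) = 0.3676.

0.37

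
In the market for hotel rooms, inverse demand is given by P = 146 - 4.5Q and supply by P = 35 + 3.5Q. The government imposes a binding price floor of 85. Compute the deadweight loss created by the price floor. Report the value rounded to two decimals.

Free-market equilibrium: 146 - 4.5Q = 35 + 3.5Q gives Q* = 13.875, P* = 83.5625.
At P = 85, buyers demand (146 - 85)/4.5 = 13.5556 while sellers would supply more, so the quantity traded is 13.5556 at price 85.
At Q = 13.5556 the demand price is 85 and the supply price is 82.4444. Deadweight loss is the triangle between the curves from 13.5556 to 13.875: (1/2)(85 - 82.4444)(13.875 - 13.5556) = 0.4082.

0.41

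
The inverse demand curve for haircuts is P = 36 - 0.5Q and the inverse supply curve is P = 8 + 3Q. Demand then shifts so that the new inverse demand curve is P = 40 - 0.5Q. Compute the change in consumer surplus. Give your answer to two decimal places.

Initial equilibrium: Q_0 = 8, P_0 = 32; CS_0 = (1/2)(8)(4) = 16, PS_0 = (1/2)(8)(24) = 96.
New equilibrium: 40 - 0.5Q = 8 + 3Q gives Q_1 = 9.1429, P_1 = 35.4286; CS_1 = 20.898, PS_1 = 125.3878.
Change in consumer surplus = 20.898 - 16 = 4.898.

4.90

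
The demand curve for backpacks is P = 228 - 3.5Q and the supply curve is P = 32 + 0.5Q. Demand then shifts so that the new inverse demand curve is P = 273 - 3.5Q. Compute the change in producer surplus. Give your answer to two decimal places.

307.27

Initial equilibrium: Q_0 = 49, P_0 = 56.5; CS_0 = (1/2)(49)(171.5) = 4201.75, PS_0 = (1/2)(49)(24.5) = 600.25.
New equilibrium: 273 - 3.5Q = 32 + 0.5Q gives Q_1 = 60.25, P_1 = 62.125; CS_1 = 6352.6094, PS_1 = 907.5156.
Change in producer surplus = 907.5156 - 600.25 = 307.2656.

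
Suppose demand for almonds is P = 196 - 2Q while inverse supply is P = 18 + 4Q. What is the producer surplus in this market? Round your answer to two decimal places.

1760.22

Equilibrium: 196 - 2Q = 18 + 4Q, so Q* = 29.6667 and P* = 136.6667.
The supply curve's price intercept is 18, so PS = (1/2)(Q*)(P* - 18) = (1/2)(29.6667)(118.6667) = 1760.2222.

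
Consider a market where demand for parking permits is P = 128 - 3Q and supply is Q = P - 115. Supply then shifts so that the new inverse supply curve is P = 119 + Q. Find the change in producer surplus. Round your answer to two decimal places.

-2.75

Rewriting supply in inverse form: P = 115 + Q.
Initial equilibrium: Q_0 = 3.25, P_0 = 118.25; CS_0 = (1/2)(3.25)(9.75) = 15.8438, PS_0 = (1/2)(3.25)(3.25) = 5.2812.
New equilibrium: 128 - 3Q = 119 + Q gives Q_1 = 2.25, P_1 = 121.25; CS_1 = 7.5938, PS_1 = 2.5312.
Change in producer surplus = 2.5312 - 5.2812 = -2.75.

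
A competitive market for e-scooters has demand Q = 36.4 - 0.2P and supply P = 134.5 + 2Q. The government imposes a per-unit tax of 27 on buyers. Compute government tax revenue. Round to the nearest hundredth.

79.07

Rewriting demand in inverse form: P = 182 - 5Q.
Pre-tax equilibrium: 182 - 5Q = 134.5 + 2Q gives Q* = 6.7857, P* = 148.0714.
A tax on buyers shifts demand down by 27: (182 - 27) - 5Q = 134.5 + 2Q, so Q_t = 2.9286. Buyers pay P_b = 167.3571; sellers receive P_s = P_b - 27 = 140.3571.
Tax revenue = t x Q_t = 27 x 2.9286 = 79.0714.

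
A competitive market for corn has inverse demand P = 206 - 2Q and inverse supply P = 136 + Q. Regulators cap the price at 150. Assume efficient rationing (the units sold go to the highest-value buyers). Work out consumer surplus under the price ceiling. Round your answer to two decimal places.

588.00

Free-market equilibrium: 206 - 2Q = 136 + Q gives Q* = 23.3333, P* = 159.3333.
At the ceiling price 150, quantity supplied is (150 - 136)/1 = 14; supply is the short side, so Q = 14 trades at P = 150.
The demand price at Q = 14 is 178. CS is the trapezoid between demand and 150 over [0, 14]: (1/2)[(206 - 150) + (178 - 150)](14) = 588.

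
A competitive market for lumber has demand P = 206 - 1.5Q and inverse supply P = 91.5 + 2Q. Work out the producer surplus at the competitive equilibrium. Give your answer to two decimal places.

1070.22

Set 206 - 1.5Q = 91.5 + 2Q, which gives 114.5 = 3.5Q, so Q* = 32.7143 and P* = 206 - 1.5(32.7143) = 156.9286.
Producer surplus is the triangle above supply below P*: (1/2)(32.7143)(156.9286 - 91.5) = (1/2)(32.7143)(65.4286) = 1070.2245.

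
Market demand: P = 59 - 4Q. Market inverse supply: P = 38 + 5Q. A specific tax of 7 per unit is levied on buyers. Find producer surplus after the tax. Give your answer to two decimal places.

Without the tax, 59 - 4Q = 38 + 5Q so Q* = 2.3333 and P* = 49.6667.
A tax on buyers shifts demand down by 7: (59 - 7) - 4Q = 38 + 5Q, so Q_t = 1.5556. Buyers pay P_b = 52.7778; sellers receive P_s = P_b - 7 = 45.7778.
Producer surplus is the triangle above supply below P_s: (1/2)(1.5556)(45.7778 - 38) = 6.0494.

6.05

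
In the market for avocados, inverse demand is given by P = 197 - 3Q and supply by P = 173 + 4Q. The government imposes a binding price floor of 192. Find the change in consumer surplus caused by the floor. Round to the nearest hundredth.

Without the control, 197 - 3Q = 173 + 4Q so Q* = 3.4286 and P* = 186.7143.
At the floor price 192, quantity demanded is (197 - 192)/3 = 1.6667; demand is the short side, so Q = 1.6667 trades at P = 192.
CS goes from (1/2)(3.4286)(10.2857) = 17.6327 to 4.1667 (computed as (197 - 192)(1.6667) - (1/2)(3)(1.6667)^2), a change of -13.466.

-13.47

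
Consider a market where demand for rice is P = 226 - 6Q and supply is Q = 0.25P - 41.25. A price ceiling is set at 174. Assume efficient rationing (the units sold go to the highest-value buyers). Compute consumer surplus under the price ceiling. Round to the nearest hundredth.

101.81

Rewriting supply in inverse form: P = 165 + 4Q.
Without the control, 226 - 6Q = 165 + 4Q so Q* = 6.1 and P* = 189.4.
At the ceiling price 174, quantity supplied is (174 - 165)/4 = 2.25; supply is the short side, so Q = 2.25 trades at P = 174.
The demand price at Q = 2.25 is 212.5. CS is the trapezoid between demand and 174 over [0, 2.25]: (1/2)[(226 - 174) + (212.5 - 174)](2.25) = 101.8125.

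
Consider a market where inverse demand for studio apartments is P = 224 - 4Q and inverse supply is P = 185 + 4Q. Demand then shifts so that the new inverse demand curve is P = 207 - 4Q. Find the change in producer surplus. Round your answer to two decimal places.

Initial equilibrium: Q_0 = 4.875, P_0 = 204.5; CS_0 = (1/2)(4.875)(19.5) = 47.5312, PS_0 = (1/2)(4.875)(19.5) = 47.5312.
New equilibrium: 207 - 4Q = 185 + 4Q gives Q_1 = 2.75, P_1 = 196; CS_1 = 15.125, PS_1 = 15.125.
Change in producer surplus = 15.125 - 47.5312 = -32.4062.

-32.41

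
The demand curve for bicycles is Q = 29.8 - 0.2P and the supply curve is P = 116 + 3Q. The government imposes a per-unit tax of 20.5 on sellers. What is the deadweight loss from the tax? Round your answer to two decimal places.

26.27

Rewriting demand in inverse form: P = 149 - 5Q.
Pre-tax equilibrium: 149 - 5Q = 116 + 3Q gives Q* = 4.125, P* = 128.375.
With the tax, sellers need 20.5 more per unit: 149 - 5Q = 116 + 3Q + 20.5, so Q_t = 1.5625. Buyers pay P_b = 141.1875; sellers receive P_s = P_b - 20.5 = 120.6875.
The welfare triangle lost has base Q* - Q_t = 2.5625 and height t = 20.5, so DWL = (1/2)(2.5625)(20.5) = 26.2656.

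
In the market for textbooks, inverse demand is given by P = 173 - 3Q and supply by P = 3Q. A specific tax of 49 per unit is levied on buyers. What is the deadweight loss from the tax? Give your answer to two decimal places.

200.08

Without the tax, 173 - 3Q = 3Q so Q* = 28.8333 and P* = 86.5.
With the tax, buyers' net willingness to pay falls by 49: (173 - 49) - 3Q = 3Q, so Q_t = 20.6667. Buyers pay P_b = 111; sellers receive P_s = P_b - 49 = 62.
Deadweight loss is the triangle between the curves from Q_t to Q*: (1/2)(28.8333 - 20.6667)(49) = 200.0833.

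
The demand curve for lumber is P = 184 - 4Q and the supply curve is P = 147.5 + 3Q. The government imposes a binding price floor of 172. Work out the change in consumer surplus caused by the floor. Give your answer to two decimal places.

-36.38

Free-market equilibrium: 184 - 4Q = 147.5 + 3Q gives Q* = 5.2143, P* = 163.1429.
At the floor price 172, quantity demanded is (184 - 172)/4 = 3; demand is the short side, so Q = 3 trades at P = 172.
CS goes from (1/2)(5.2143)(20.8571) = 54.3776 to 18 (computed as (184 - 172)(3) - (1/2)(4)(3)^2), a change of -36.3776.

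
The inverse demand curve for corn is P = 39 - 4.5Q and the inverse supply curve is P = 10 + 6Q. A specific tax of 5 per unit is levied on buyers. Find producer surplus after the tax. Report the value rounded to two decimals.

Without the tax, 39 - 4.5Q = 10 + 6Q so Q* = 2.7619 and P* = 26.5714.
With the tax, buyers' net willingness to pay falls by 5: (39 - 5) - 4.5Q = 10 + 6Q, so Q_t = 2.2857. Buyers pay P_b = 28.7143; sellers receive P_s = P_b - 5 = 23.7143.
PS = (1/2)(Q_t)(P_s - 10) = (1/2)(2.2857)(13.7143) = 15.6735.

15.67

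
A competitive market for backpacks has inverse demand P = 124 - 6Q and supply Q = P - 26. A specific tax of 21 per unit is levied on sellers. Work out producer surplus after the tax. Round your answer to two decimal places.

60.50

Rewriting supply in inverse form: P = 26 + Q.
Pre-tax equilibrium: 124 - 6Q = 26 + Q gives Q* = 14, P* = 40.
A tax on sellers shifts supply up by 21: 124 - 6Q = 26 + Q + 21, so Q_t = 11. Buyers pay P_b = 58; sellers receive P_s = P_b - 21 = 37.
PS = (1/2)(Q_t)(P_s - 26) = (1/2)(11)(11) = 60.5.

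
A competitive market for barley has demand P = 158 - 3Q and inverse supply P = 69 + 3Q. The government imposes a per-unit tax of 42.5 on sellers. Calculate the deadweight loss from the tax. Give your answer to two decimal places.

150.52

Without the tax, 158 - 3Q = 69 + 3Q so Q* = 14.8333 and P* = 113.5.
With the tax, sellers need 42.5 more per unit: 158 - 3Q = 69 + 3Q + 42.5, so Q_t = 7.75. Buyers pay P_b = 134.75; sellers receive P_s = P_b - 42.5 = 92.25.
The welfare triangle lost has base Q* - Q_t = 7.0833 and height t = 42.5, so DWL = (1/2)(7.0833)(42.5) = 150.5208.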